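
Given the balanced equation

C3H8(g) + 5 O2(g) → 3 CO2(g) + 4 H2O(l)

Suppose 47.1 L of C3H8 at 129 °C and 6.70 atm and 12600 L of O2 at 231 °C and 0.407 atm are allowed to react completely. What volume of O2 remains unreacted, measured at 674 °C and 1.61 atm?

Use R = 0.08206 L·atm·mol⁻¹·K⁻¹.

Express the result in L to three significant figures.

n(C3H8) = PV/RT = (6.70 × 47.1) / (0.08206 × 402.15) = 9.563 mol
n(O2) = PV/RT = (0.407 × 12600) / (0.08206 × 504.15) = 124.0 mol
For 9.563 mol C3H8, stoichiometry requires (5/1) × 9.563 = 47.82 mol O2; 124.0 mol is available, so C3H8 is limiting.
n(O2) consumed = (5/1) × 9.563 = 47.82 mol; remaining = 124.0 − 47.82 = 76.18 mol
V(O2) = nRT/P = 76.18 × 0.08206 × 947.15 / 1.61 = 3678 L

3680 L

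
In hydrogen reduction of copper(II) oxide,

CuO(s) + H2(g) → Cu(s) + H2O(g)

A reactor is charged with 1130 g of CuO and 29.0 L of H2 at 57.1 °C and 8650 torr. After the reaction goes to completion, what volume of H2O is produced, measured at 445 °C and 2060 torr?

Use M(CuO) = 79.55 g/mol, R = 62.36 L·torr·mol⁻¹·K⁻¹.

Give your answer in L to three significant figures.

n(CuO) = 1130 / 79.55 = 14.20 mol
n(H2) = PV/RT = (8650 × 29.0) / (62.36 × 330.25) = 12.18 mol
For 14.20 mol CuO, stoichiometry requires (1/1) × 14.20 = 14.20 mol H2; 12.18 mol is available, so H2 is limiting.
n(H2O) = (1/1) × 12.18 = 12.18 mol
V(H2O) = nRT/P = 12.18 × 62.36 × 718.15 / 2060 = 264.8 L

265 L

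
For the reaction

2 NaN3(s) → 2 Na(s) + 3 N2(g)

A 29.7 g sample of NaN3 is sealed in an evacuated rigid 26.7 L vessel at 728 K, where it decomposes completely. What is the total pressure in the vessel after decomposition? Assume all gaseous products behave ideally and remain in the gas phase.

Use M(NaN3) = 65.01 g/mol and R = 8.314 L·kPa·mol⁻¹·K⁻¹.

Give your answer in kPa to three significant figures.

155 kPa

n(NaN3) = 29.7 / 65.01 = 0.4569 mol
n(gas produced) = (3/2) × 0.4569 = 0.6853 mol
P = nRT/V = 0.6853 × 8.314 × 728 / 26.7 = 155.3 kPa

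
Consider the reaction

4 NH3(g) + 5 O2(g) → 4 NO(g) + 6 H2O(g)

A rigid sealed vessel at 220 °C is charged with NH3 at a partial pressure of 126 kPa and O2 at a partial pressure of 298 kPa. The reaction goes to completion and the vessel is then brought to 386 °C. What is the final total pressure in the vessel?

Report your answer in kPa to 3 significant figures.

609 kPa

With V and T fixed, P_i ∝ n_i, so the mole ratios apply directly to partial pressures at 220 °C.
P(O2) required for 126 kPa of NH3 = (5/4) × 126 = 157.5 kPa; available 298 kPa, so NH3 is limiting.
P(O2) remaining = 298 − (5/4) × 126 = 140.5 kPa
P(gaseous products) = (4+6)/4 × 126 = 315.0 kPa
P_total at 220 °C = 140.5 + 315.0 = 455.5 kPa
Scaling to 386 °C: P = 455.5 × 659.15/493.15 = 608.8 kPa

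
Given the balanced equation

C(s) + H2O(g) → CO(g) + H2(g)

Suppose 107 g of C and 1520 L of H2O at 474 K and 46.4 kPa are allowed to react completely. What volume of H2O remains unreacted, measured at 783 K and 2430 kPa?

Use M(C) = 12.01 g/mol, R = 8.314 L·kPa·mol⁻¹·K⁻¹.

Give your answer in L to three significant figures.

24.1 L

n(C) = 107 / 12.01 = 8.909 mol
n(H2O) = PV/RT = (46.4 × 1520) / (8.314 × 474) = 17.90 mol
For 8.909 mol C, stoichiometry requires (1/1) × 8.909 = 8.909 mol H2O; 17.90 mol is available, so C is limiting.
n(H2O) consumed = (1/1) × 8.909 = 8.909 mol; remaining = 17.90 − 8.909 = 8.991 mol
V(H2O) = nRT/P = 8.991 × 8.314 × 783 / 2430 = 24.09 L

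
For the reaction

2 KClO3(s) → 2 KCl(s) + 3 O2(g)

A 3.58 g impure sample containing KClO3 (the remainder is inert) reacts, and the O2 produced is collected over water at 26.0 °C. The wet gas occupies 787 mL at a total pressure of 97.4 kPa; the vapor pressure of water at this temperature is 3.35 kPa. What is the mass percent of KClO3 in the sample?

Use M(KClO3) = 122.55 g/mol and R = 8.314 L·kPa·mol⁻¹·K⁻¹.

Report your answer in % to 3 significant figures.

67.9 %

P(O2) = 97.4 − 3.35 = 94.05 kPa
n(O2) = PV/RT = (94.05 × 0.7870) / (8.314 × 299.15) = 0.02976 mol
n(KClO3) = (2/3) × 0.02976 = 0.01984 mol
m(KClO3) = 0.01984 × 122.55 = 2.431 g
%KClO3 = 2.431 / 3.58 × 100 = 67.91%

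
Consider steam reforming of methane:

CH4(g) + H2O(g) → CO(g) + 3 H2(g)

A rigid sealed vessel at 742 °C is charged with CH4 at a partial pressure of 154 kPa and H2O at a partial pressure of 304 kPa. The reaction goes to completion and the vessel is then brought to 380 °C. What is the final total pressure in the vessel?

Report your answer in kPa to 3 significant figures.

493 kPa

Because the vessel is rigid and T is held at 742 °C, work the stoichiometry in partial pressures (P_i = n_iRT/V).
P(H2O) required for 154 kPa of CH4 = (1/1) × 154 = 154.0 kPa; available 304 kPa, so CH4 is limiting.
P(H2O) remaining = 304 − (1/1) × 154 = 150.0 kPa
P(gaseous products) = (1+3)/1 × 154 = 616.0 kPa
P_total at 742 °C = 150.0 + 616.0 = 766.0 kPa
Scaling to 380 °C: P = 766.0 × 653.15/1015.15 = 492.8 kPa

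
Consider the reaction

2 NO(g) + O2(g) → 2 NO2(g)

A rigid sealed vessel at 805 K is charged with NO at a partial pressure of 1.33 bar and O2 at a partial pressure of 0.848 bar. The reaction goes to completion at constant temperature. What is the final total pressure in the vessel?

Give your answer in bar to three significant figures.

Because the vessel is rigid and T is held at 805 K, work the stoichiometry in partial pressures (P_i = n_iRT/V).
P(O2) required for 1.33 bar of NO = (1/2) × 1.33 = 0.6650 bar; available 0.848 bar, so NO is limiting.
P(O2) remaining = 0.848 − (1/2) × 1.33 = 0.1830 bar
P(gaseous products) = (2)/2 × 1.33 = 1.330 bar
P_total at 805 K = 0.1830 + 1.330 = 1.513 bar

1.51 bar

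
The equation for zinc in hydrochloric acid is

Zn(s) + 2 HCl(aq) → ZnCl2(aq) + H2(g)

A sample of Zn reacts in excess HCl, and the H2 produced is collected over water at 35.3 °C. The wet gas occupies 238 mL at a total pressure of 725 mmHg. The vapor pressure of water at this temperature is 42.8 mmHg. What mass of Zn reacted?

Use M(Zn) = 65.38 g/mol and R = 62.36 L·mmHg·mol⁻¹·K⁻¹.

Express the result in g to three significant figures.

0.552 g

P(H2) = 725 − 42.8 = 682.2 mmHg
n(H2) = PV/RT = (682.2 × 0.2380) / (62.36 × 308.45) = 0.008441 mol
n(Zn) = (1/1) × 0.008441 = 0.008441 mol
m(Zn) = 0.008441 × 65.38 = 0.5519 g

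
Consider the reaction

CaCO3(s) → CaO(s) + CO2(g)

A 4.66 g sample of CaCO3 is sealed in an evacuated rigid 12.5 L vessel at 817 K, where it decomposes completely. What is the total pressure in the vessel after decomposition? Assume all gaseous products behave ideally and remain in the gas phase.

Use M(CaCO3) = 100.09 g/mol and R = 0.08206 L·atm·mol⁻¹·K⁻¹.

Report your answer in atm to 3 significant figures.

0.250 atm

n(CaCO3) = 4.66 / 100.09 = 0.04656 mol
n(gas produced) = (1/1) × 0.04656 = 0.04656 mol
P = nRT/V = 0.04656 × 0.08206 × 817 / 12.5 = 0.2497 atm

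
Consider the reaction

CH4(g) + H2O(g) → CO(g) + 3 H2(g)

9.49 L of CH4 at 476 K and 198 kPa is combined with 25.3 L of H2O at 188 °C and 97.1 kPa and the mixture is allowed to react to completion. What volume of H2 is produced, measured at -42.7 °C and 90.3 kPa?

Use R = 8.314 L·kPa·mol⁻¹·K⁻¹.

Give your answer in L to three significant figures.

n(CH4) = PV/RT = (198 × 9.49) / (8.314 × 476) = 0.4748 mol
n(H2O) = PV/RT = (97.1 × 25.3) / (8.314 × 461.15) = 0.6407 mol
For 0.4748 mol CH4, stoichiometry requires (1/1) × 0.4748 = 0.4748 mol H2O; 0.6407 mol is available, so CH4 is limiting.
n(H2) = (3/1) × 0.4748 = 1.424 mol
V(H2) = nRT/P = 1.424 × 8.314 × 230.45 / 90.3 = 30.21 L

30.2 L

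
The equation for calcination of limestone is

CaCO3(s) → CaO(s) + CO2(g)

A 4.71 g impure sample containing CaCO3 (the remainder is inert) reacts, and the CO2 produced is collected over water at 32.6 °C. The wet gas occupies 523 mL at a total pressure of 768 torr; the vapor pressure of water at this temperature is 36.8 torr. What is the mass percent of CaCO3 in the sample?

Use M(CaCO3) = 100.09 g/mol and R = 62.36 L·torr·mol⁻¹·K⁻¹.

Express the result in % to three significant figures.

P(CO2) = 768 − 36.8 = 731.2 torr
n(CO2) = PV/RT = (731.2 × 0.5230) / (62.36 × 305.75) = 0.02006 mol
n(CaCO3) = (1/1) × 0.02006 = 0.02006 mol
m(CaCO3) = 0.02006 × 100.09 = 2.008 g
%CaCO3 = 2.008 / 4.71 × 100 = 42.63%

42.6 %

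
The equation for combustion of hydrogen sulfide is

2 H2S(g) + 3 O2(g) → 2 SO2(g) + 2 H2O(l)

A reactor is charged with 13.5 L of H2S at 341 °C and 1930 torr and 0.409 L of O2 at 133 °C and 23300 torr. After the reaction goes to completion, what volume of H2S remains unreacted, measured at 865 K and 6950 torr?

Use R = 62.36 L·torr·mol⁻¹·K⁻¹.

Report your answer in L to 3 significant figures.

n(H2S) = PV/RT = (1930 × 13.5) / (62.36 × 614.15) = 0.6803 mol
n(O2) = PV/RT = (23300 × 0.409) / (62.36 × 406.15) = 0.3763 mol
For 0.6803 mol H2S, stoichiometry requires (3/2) × 0.6803 = 1.020 mol O2; 0.3763 mol is available, so O2 is limiting.
n(H2S) consumed = (2/3) × 0.3763 = 0.2509 mol; remaining = 0.6803 − 0.2509 = 0.4294 mol
V(H2S) = nRT/P = 0.4294 × 62.36 × 865 / 6950 = 3.333 L

3.33 L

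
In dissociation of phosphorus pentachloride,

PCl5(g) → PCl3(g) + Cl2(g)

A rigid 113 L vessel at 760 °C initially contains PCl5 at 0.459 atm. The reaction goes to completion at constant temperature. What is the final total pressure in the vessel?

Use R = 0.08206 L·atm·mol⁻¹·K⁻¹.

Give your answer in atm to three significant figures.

At constant T and V, P ∝ n(gas): 1 mol gas → 2 mol gas.
P_final = (2/1) × 0.459 = 0.9180 atm

0.918 atm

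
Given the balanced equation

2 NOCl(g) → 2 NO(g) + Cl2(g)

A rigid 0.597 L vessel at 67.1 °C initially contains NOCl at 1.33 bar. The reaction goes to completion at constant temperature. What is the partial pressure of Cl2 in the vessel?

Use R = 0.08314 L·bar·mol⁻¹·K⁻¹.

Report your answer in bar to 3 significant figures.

n(NOCl)₀ = PV/RT = (1.33 × 0.597) / (0.08314 × 340.25) = 0.02807 mol
n(Cl2) = (1/2) × 0.02807 = 0.01404 mol
P(Cl2) = nRT/V = 0.01404 × 0.08314 × 340.25 / 0.597 = 0.6653 bar

0.665 bar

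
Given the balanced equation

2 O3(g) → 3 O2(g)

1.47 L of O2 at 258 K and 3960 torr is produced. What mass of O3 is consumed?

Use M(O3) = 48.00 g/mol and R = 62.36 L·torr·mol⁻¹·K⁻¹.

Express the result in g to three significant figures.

11.6 g

n(O2) = PV/RT = (3960 × 1.47) / (62.36 × 258) = 0.3618 mol
n(O3) = (2/3) × 0.3618 = 0.2412 mol
m(O3) = 0.2412 × 48.00 = 11.58 g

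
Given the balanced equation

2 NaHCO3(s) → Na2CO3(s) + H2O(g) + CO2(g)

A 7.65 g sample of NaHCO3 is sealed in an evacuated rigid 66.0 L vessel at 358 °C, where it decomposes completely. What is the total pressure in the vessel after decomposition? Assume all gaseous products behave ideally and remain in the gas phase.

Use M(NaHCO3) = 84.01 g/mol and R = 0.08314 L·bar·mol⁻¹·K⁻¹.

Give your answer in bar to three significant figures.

0.0724 bar

n(NaHCO3) = 7.65 / 84.01 = 0.09106 mol
n(gas produced) = (2/2) × 0.09106 = 0.09106 mol
P = nRT/V = 0.09106 × 0.08314 × 631.15 / 66.0 = 0.07240 bar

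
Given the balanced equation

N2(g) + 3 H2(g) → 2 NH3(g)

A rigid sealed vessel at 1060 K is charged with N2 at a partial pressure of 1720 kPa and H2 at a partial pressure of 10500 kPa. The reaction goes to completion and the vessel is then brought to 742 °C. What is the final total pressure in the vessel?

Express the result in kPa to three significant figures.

At constant V, partial pressures at 1060 K are proportional to moles, so apply stoichiometry directly to pressures.
P(H2) required for 1720 kPa of N2 = (3/1) × 1720 = 5160 kPa; available 10500 kPa, so N2 is limiting.
P(H2) remaining = 10500 − (3/1) × 1720 = 5340 kPa
P(gaseous products) = (2)/1 × 1720 = 3440 kPa
P_total at 1060 K = 5340 + 3440 = 8780 kPa
Scaling to 742 °C: P = 8780 × 1015.15/1060 = 8409 kPa

8410 kPa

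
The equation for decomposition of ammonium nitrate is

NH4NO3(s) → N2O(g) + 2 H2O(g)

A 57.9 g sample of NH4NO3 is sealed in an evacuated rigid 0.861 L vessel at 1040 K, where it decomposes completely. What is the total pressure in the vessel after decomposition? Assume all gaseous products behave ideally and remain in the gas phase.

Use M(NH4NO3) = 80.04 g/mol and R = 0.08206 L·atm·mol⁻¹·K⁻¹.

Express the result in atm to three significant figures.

n(NH4NO3) = 57.9 / 80.04 = 0.7234 mol
n(gas produced) = (3/1) × 0.7234 = 2.170 mol
P = nRT/V = 2.170 × 0.08206 × 1040 / 0.861 = 215.1 atm

215 atm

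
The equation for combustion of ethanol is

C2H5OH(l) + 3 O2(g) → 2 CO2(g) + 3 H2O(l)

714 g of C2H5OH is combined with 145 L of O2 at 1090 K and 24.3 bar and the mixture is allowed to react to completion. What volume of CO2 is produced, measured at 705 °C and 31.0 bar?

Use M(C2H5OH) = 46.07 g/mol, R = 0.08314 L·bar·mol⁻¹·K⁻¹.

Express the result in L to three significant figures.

n(C2H5OH) = 714 / 46.07 = 15.50 mol
n(O2) = PV/RT = (24.3 × 145) / (0.08314 × 1090) = 38.88 mol
For 15.50 mol C2H5OH, stoichiometry requires (3/1) × 15.50 = 46.50 mol O2; 38.88 mol is available, so O2 is limiting.
n(CO2) = (2/3) × 38.88 = 25.92 mol
V(CO2) = nRT/P = 25.92 × 0.08314 × 978.15 / 31.0 = 68.00 L

68.0 L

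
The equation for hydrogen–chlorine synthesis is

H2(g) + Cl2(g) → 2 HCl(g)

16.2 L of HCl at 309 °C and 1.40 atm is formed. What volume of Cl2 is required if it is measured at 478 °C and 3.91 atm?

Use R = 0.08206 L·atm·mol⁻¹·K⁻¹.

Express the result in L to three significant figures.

n(HCl) = PV/RT = (1.40 × 16.2) / (0.08206 × 582.15) = 0.4748 mol
n(Cl2) = (1/2) × 0.4748 = 0.2374 mol
V = nRT/P = 0.2374 × 0.08206 × 751.15 / 3.91 = 3.743 L

3.74 L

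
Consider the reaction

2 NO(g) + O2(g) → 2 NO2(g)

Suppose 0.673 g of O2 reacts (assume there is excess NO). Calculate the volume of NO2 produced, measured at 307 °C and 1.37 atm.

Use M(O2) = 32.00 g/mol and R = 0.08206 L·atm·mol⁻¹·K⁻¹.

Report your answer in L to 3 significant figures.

1.46 L

n(O2) = 0.6730 / 32.00 = 0.02103 mol
n(NO2) = (2/1) × 0.02103 = 0.04206 mol
V = nRT/P = 0.04206 × 0.08206 × 580.15 / 1.37 = 1.462 L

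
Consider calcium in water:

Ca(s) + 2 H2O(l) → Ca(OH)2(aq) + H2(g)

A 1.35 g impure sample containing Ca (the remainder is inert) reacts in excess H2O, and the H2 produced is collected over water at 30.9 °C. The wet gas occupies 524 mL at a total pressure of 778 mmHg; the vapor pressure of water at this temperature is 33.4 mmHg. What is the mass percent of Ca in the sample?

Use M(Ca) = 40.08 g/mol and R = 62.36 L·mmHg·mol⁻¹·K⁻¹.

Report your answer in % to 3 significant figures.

P(H2) = 778 − 33.4 = 744.6 mmHg
n(H2) = PV/RT = (744.6 × 0.5240) / (62.36 × 304.05) = 0.02058 mol
n(Ca) = (1/1) × 0.02058 = 0.02058 mol
m(Ca) = 0.02058 × 40.08 = 0.8248 g
%Ca = 0.8248 / 1.35 × 100 = 61.10%

61.1 %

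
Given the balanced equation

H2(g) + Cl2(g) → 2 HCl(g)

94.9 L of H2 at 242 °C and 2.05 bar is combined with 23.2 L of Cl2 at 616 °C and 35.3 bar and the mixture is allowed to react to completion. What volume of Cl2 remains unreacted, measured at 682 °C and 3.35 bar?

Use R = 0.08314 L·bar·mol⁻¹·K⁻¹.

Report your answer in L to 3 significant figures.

n(H2) = PV/RT = (2.05 × 94.9) / (0.08314 × 515.15) = 4.542 mol
n(Cl2) = PV/RT = (35.3 × 23.2) / (0.08314 × 889.15) = 11.08 mol
For 4.542 mol H2, stoichiometry requires (1/1) × 4.542 = 4.542 mol Cl2; 11.08 mol is available, so H2 is limiting.
n(Cl2) consumed = (1/1) × 4.542 = 4.542 mol; remaining = 11.08 − 4.542 = 6.538 mol
V(Cl2) = nRT/P = 6.538 × 0.08314 × 955.15 / 3.35 = 155.0 L

155 L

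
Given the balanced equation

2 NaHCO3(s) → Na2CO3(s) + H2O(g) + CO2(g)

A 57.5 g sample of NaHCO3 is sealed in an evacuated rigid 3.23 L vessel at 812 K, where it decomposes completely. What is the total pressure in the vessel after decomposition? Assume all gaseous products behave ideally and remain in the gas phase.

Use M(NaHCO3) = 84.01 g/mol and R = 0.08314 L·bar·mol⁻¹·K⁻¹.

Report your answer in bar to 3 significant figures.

14.3 bar

n(NaHCO3) = 57.5 / 84.01 = 0.6844 mol
n(gas produced) = (2/2) × 0.6844 = 0.6844 mol
P = nRT/V = 0.6844 × 0.08314 × 812 / 3.23 = 14.30 bar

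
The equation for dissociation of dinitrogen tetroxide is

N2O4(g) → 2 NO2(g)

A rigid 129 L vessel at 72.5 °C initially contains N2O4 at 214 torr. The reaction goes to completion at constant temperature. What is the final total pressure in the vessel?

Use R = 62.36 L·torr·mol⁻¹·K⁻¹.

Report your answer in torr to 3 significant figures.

428 torr

Since T and V are fixed, P_final/P_initial = n_final/n_initial = 2/1.
P_final = (2/1) × 214 = 428.0 torr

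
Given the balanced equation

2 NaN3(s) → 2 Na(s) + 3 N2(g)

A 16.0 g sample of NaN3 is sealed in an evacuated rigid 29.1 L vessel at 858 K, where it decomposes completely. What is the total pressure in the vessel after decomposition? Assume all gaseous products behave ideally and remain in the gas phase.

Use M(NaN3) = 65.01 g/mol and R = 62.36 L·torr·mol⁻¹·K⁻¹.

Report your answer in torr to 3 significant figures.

n(NaN3) = 16.0 / 65.01 = 0.2461 mol
n(gas produced) = (3/2) × 0.2461 = 0.3692 mol
P = nRT/V = 0.3692 × 62.36 × 858 / 29.1 = 678.8 torr

679 torr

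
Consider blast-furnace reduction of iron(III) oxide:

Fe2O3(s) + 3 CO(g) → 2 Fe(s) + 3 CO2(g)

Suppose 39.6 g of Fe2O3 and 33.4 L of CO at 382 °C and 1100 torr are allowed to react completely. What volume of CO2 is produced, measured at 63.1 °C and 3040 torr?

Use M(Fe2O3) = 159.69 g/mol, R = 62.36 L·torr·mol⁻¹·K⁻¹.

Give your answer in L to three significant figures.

n(Fe2O3) = 39.6 / 159.69 = 0.2480 mol
n(CO) = PV/RT = (1100 × 33.4) / (62.36 × 655.15) = 0.8993 mol
For 0.2480 mol Fe2O3, stoichiometry requires (3/1) × 0.2480 = 0.7440 mol CO; 0.8993 mol is available, so Fe2O3 is limiting.
n(CO2) = (3/1) × 0.2480 = 0.7440 mol
V(CO2) = nRT/P = 0.7440 × 62.36 × 336.25 / 3040 = 5.132 L

5.13 L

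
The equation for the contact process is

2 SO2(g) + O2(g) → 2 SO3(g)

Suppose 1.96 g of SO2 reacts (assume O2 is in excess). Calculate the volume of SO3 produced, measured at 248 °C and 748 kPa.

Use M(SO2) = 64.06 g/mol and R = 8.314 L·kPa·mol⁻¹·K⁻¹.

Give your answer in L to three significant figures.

n(SO2) = 1.960 / 64.06 = 0.03060 mol
n(SO3) = (2/2) × 0.03060 = 0.03060 mol
V = nRT/P = 0.03060 × 8.314 × 521.15 / 748 = 0.1773 L

0.177 L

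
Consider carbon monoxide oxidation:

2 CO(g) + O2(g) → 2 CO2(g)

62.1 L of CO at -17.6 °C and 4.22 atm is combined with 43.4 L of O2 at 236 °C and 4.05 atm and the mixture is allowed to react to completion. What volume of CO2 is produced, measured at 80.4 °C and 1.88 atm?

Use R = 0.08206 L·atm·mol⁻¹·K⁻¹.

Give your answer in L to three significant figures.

130 L

n(CO) = PV/RT = (4.22 × 62.1) / (0.08206 × 255.55) = 12.50 mol
n(O2) = PV/RT = (4.05 × 43.4) / (0.08206 × 509.15) = 4.207 mol
For 12.50 mol CO, stoichiometry requires (1/2) × 12.50 = 6.250 mol O2; 4.207 mol is available, so O2 is limiting.
n(CO2) = (2/1) × 4.207 = 8.414 mol
V(CO2) = nRT/P = 8.414 × 0.08206 × 353.55 / 1.88 = 129.8 L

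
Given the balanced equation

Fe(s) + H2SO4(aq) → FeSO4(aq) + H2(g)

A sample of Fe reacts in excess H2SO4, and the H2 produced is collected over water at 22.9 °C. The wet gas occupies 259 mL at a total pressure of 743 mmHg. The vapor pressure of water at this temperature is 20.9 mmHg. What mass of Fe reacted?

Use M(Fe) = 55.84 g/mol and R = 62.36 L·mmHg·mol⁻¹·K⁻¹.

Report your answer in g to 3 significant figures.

P(H2) = 743 − 20.9 = 722.1 mmHg
n(H2) = PV/RT = (722.1 × 0.2590) / (62.36 × 296.05) = 0.01013 mol
n(Fe) = (1/1) × 0.01013 = 0.01013 mol
m(Fe) = 0.01013 × 55.84 = 0.5657 g

0.566 g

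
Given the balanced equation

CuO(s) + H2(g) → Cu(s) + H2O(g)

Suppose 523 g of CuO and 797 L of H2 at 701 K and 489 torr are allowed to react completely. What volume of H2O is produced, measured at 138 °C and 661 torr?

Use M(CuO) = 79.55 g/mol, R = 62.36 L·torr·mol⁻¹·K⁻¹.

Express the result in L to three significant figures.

255 L

n(CuO) = 523 / 79.55 = 6.574 mol
n(H2) = PV/RT = (489 × 797) / (62.36 × 701) = 8.915 mol
For 6.574 mol CuO, stoichiometry requires (1/1) × 6.574 = 6.574 mol H2; 8.915 mol is available, so CuO is limiting.
n(H2O) = (1/1) × 6.574 = 6.574 mol
V(H2O) = nRT/P = 6.574 × 62.36 × 411.15 / 661 = 255.0 L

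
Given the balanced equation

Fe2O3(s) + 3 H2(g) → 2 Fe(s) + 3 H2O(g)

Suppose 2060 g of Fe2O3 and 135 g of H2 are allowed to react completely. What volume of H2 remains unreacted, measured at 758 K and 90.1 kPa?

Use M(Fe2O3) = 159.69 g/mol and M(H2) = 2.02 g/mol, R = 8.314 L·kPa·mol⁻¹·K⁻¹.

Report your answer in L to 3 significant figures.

1970 L

n(Fe2O3) = 2060 / 159.69 = 12.90 mol
n(H2) = 135 / 2.02 = 66.83 mol
For 12.90 mol Fe2O3, stoichiometry requires (3/1) × 12.90 = 38.70 mol H2; 66.83 mol is available, so Fe2O3 is limiting.
n(H2) consumed = (3/1) × 12.90 = 38.70 mol; remaining = 66.83 − 38.70 = 28.13 mol
V(H2) = nRT/P = 28.13 × 8.314 × 758 / 90.1 = 1968 L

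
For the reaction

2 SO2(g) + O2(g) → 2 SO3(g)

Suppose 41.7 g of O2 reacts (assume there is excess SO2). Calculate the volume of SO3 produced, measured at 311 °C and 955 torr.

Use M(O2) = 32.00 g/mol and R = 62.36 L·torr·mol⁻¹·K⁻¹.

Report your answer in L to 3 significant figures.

n(O2) = 41.70 / 32.00 = 1.303 mol
n(SO3) = (2/1) × 1.303 = 2.606 mol
V = nRT/P = 2.606 × 62.36 × 584.15 / 955 = 99.40 L

99.4 L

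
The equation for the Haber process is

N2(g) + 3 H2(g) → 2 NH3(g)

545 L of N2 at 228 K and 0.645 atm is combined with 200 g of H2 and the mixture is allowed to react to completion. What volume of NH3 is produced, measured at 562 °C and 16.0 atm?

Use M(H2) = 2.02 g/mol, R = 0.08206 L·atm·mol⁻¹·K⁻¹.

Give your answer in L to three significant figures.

n(N2) = PV/RT = (0.645 × 545) / (0.08206 × 228) = 18.79 mol
n(H2) = 200 / 2.02 = 99.01 mol
For 18.79 mol N2, stoichiometry requires (3/1) × 18.79 = 56.37 mol H2; 99.01 mol is available, so N2 is limiting.
n(NH3) = (2/1) × 18.79 = 37.58 mol
V(NH3) = nRT/P = 37.58 × 0.08206 × 835.15 / 16.0 = 161.0 L

161 L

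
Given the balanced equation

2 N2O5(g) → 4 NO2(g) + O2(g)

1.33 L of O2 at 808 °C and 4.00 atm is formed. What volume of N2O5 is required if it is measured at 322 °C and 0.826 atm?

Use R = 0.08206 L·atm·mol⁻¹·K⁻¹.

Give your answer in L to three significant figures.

7.09 L

n(O2) = PV/RT = (4.00 × 1.33) / (0.08206 × 1081.15) = 0.05996 mol
n(N2O5) = (2/1) × 0.05996 = 0.1199 mol
V = nRT/P = 0.1199 × 0.08206 × 595.15 / 0.826 = 7.089 L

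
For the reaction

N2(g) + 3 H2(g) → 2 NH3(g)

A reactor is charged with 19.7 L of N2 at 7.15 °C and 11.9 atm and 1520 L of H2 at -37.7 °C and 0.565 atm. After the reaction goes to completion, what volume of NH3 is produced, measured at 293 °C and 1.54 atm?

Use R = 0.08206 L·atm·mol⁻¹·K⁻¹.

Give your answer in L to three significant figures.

n(N2) = PV/RT = (11.9 × 19.7) / (0.08206 × 280.3) = 10.19 mol
n(H2) = PV/RT = (0.565 × 1520) / (0.08206 × 235.45) = 44.45 mol
For 10.19 mol N2, stoichiometry requires (3/1) × 10.19 = 30.57 mol H2; 44.45 mol is available, so N2 is limiting.
n(NH3) = (2/1) × 10.19 = 20.38 mol
V(NH3) = nRT/P = 20.38 × 0.08206 × 566.15 / 1.54 = 614.8 L

615 L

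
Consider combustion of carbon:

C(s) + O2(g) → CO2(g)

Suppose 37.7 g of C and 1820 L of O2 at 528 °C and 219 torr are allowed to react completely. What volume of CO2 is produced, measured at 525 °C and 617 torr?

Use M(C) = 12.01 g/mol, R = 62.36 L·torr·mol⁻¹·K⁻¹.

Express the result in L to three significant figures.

253 L

n(C) = 37.7 / 12.01 = 3.139 mol
n(O2) = PV/RT = (219 × 1820) / (62.36 × 801.15) = 7.978 mol
For 3.139 mol C, stoichiometry requires (1/1) × 3.139 = 3.139 mol O2; 7.978 mol is available, so C is limiting.
n(CO2) = (1/1) × 3.139 = 3.139 mol
V(CO2) = nRT/P = 3.139 × 62.36 × 798.15 / 617 = 253.2 L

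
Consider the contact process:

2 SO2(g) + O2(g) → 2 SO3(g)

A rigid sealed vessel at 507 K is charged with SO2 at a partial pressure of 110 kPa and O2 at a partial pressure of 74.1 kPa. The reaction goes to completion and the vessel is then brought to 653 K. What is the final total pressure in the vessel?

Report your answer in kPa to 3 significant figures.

With V and T fixed, P_i ∝ n_i, so the mole ratios apply directly to partial pressures at 507 K.
P(O2) required for 110 kPa of SO2 = (1/2) × 110 = 55.00 kPa; available 74.1 kPa, so SO2 is limiting.
P(O2) remaining = 74.1 − (1/2) × 110 = 19.10 kPa
P(gaseous products) = (2)/2 × 110 = 110.0 kPa
P_total at 507 K = 19.10 + 110.0 = 129.1 kPa
Scaling to 653 K: P = 129.1 × 653/507 = 166.3 kPa

166 kPa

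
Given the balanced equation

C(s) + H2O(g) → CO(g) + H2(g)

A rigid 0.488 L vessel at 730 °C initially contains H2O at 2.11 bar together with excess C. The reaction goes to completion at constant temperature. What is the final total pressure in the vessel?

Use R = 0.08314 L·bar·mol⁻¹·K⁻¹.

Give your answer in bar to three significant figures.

4.22 bar

At constant T and V, P ∝ n(gas): 1 mol gas → 2 mol gas.
P_final = (2/1) × 2.11 = 4.220 bar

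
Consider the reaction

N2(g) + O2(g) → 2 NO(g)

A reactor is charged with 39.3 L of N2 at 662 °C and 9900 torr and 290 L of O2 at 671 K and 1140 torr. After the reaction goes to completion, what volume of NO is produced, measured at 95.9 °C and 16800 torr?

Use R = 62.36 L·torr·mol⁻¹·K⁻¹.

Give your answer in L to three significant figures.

n(N2) = PV/RT = (9900 × 39.3) / (62.36 × 935.15) = 6.672 mol
n(O2) = PV/RT = (1140 × 290) / (62.36 × 671) = 7.901 mol
For 6.672 mol N2, stoichiometry requires (1/1) × 6.672 = 6.672 mol O2; 7.901 mol is available, so N2 is limiting.
n(NO) = (2/1) × 6.672 = 13.34 mol
V(NO) = nRT/P = 13.34 × 62.36 × 369.05 / 16800 = 18.27 L

18.3 L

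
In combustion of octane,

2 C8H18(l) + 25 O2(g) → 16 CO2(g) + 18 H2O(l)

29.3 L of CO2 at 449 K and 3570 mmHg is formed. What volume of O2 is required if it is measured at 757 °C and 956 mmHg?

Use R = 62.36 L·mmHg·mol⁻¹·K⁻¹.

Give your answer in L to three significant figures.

392 L

n(CO2) = PV/RT = (3570 × 29.3) / (62.36 × 449) = 3.736 mol
n(O2) = (25/16) × 3.736 = 5.838 mol
V = nRT/P = 5.838 × 62.36 × 1030.15 / 956 = 392.3 L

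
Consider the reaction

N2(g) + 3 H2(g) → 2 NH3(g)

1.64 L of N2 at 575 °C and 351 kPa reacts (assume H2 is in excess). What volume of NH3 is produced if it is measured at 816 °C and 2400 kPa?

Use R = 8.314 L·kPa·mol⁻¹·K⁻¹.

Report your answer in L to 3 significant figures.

n(N2) = PV/RT = (351 × 1.64) / (8.314 × 848.15) = 0.08163 mol
n(NH3) = (2/1) × 0.08163 = 0.1633 mol
V = nRT/P = 0.1633 × 8.314 × 1089.15 / 2400 = 0.6161 L

0.616 L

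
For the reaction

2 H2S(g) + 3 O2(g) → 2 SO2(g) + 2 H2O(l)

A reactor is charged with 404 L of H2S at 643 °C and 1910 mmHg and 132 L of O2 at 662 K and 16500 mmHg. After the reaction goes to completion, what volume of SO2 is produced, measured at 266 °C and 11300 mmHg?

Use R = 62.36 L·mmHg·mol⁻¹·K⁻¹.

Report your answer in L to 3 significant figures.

n(H2S) = PV/RT = (1910 × 404) / (62.36 × 916.15) = 13.51 mol
n(O2) = PV/RT = (16500 × 132) / (62.36 × 662) = 52.76 mol
For 13.51 mol H2S, stoichiometry requires (3/2) × 13.51 = 20.27 mol O2; 52.76 mol is available, so H2S is limiting.
n(SO2) = (2/2) × 13.51 = 13.51 mol
V(SO2) = nRT/P = 13.51 × 62.36 × 539.15 / 11300 = 40.20 L

40.2 L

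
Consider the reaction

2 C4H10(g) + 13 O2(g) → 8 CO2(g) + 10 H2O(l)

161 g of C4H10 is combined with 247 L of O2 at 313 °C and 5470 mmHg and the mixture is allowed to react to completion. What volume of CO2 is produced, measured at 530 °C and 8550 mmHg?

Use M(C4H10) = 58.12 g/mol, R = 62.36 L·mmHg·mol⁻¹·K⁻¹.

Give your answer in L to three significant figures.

n(C4H10) = 161 / 58.12 = 2.770 mol
n(O2) = PV/RT = (5470 × 247) / (62.36 × 586.15) = 36.96 mol
For 2.770 mol C4H10, stoichiometry requires (13/2) × 2.770 = 18.00 mol O2; 36.96 mol is available, so C4H10 is limiting.
n(CO2) = (8/2) × 2.770 = 11.08 mol
V(CO2) = nRT/P = 11.08 × 62.36 × 803.15 / 8550 = 64.90 L

64.9 L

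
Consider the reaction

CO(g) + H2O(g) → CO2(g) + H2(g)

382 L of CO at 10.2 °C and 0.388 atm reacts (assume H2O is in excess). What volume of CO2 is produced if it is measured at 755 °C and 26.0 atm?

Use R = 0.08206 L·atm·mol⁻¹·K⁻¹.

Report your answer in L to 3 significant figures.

n(CO) = PV/RT = (0.388 × 382) / (0.08206 × 283.35) = 6.374 mol
n(CO2) = (1/1) × 6.374 = 6.374 mol
V = nRT/P = 6.374 × 0.08206 × 1028.15 / 26.0 = 20.68 L

20.7 L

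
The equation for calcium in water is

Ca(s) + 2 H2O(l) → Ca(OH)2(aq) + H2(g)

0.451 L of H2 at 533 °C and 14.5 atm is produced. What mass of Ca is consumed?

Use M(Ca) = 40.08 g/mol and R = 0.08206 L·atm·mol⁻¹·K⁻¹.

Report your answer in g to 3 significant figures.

n(H2) = PV/RT = (14.5 × 0.451) / (0.08206 × 806.15) = 0.09885 mol
n(Ca) = (1/1) × 0.09885 = 0.09885 mol
m(Ca) = 0.09885 × 40.08 = 3.962 g

3.96 g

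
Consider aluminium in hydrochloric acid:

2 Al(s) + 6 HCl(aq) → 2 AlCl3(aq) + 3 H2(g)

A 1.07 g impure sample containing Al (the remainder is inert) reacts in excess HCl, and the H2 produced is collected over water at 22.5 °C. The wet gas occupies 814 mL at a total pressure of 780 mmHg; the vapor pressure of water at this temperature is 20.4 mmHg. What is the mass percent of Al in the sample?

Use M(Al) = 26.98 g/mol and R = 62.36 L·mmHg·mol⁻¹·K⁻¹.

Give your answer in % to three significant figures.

P(H2) = 780 − 20.4 = 759.6 mmHg
n(H2) = PV/RT = (759.6 × 0.8140) / (62.36 × 295.65) = 0.03354 mol
n(Al) = (2/3) × 0.03354 = 0.02236 mol
m(Al) = 0.02236 × 26.98 = 0.6033 g
%Al = 0.6033 / 1.07 × 100 = 56.38%

56.4 %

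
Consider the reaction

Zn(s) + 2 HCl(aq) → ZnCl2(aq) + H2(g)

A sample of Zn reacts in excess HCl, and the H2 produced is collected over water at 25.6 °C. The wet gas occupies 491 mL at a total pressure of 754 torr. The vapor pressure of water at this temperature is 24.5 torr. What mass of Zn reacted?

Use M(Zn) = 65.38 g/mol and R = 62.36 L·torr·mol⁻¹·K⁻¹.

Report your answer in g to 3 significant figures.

P(H2) = 754 − 24.5 = 729.5 torr
n(H2) = PV/RT = (729.5 × 0.4910) / (62.36 × 298.75) = 0.01923 mol
n(Zn) = (1/1) × 0.01923 = 0.01923 mol
m(Zn) = 0.01923 × 65.38 = 1.257 g

1.26 g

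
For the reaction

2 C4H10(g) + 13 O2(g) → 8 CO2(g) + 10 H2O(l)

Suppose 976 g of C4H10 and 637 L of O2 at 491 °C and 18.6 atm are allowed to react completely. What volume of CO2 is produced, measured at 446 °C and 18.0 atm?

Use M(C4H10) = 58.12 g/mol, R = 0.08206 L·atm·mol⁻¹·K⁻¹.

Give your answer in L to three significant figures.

n(C4H10) = 976 / 58.12 = 16.79 mol
n(O2) = PV/RT = (18.6 × 637) / (0.08206 × 764.15) = 188.9 mol
For 16.79 mol C4H10, stoichiometry requires (13/2) × 16.79 = 109.1 mol O2; 188.9 mol is available, so C4H10 is limiting.
n(CO2) = (8/2) × 16.79 = 67.16 mol
V(CO2) = nRT/P = 67.16 × 0.08206 × 719.15 / 18.0 = 220.2 L

220 L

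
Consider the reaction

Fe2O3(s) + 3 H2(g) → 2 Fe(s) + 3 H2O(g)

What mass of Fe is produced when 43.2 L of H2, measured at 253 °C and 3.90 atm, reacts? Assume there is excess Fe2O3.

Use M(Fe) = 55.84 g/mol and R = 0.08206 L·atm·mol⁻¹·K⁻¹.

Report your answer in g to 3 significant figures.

n(H2) = PV/RT = (3.90 × 43.2) / (0.08206 × 526.15) = 3.902 mol
n(Fe) = (2/3) × 3.902 = 2.601 mol
m(Fe) = 2.601 × 55.84 = 145.2 g

145 g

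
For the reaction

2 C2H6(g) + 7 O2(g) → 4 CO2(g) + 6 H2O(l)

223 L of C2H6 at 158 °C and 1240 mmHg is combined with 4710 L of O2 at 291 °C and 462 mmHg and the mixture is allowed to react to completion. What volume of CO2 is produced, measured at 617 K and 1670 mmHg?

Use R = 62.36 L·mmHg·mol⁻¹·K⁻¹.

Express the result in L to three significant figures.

n(C2H6) = PV/RT = (1240 × 223) / (62.36 × 431.15) = 10.28 mol
n(O2) = PV/RT = (462 × 4710) / (62.36 × 564.15) = 61.85 mol
For 10.28 mol C2H6, stoichiometry requires (7/2) × 10.28 = 35.98 mol O2; 61.85 mol is available, so C2H6 is limiting.
n(CO2) = (4/2) × 10.28 = 20.56 mol
V(CO2) = nRT/P = 20.56 × 62.36 × 617 / 1670 = 473.7 L

474 L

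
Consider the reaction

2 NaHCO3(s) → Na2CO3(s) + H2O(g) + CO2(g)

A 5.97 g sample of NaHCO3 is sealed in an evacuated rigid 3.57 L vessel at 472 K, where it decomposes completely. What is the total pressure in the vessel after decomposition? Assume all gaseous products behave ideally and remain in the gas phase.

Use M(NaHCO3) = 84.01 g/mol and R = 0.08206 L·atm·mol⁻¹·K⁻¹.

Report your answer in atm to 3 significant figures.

0.771 atm

n(NaHCO3) = 5.97 / 84.01 = 0.07106 mol
n(gas produced) = (2/2) × 0.07106 = 0.07106 mol
P = nRT/V = 0.07106 × 0.08206 × 472 / 3.57 = 0.7710 atm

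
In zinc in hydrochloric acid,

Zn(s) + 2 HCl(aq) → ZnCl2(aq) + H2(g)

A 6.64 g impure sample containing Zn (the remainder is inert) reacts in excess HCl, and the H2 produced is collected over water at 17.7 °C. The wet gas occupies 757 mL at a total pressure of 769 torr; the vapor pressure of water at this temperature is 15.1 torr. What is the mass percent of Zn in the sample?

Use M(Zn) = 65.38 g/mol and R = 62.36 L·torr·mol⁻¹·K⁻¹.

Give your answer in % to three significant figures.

P(H2) = 769 − 15.1 = 753.9 torr
n(H2) = PV/RT = (753.9 × 0.7570) / (62.36 × 290.85) = 0.03147 mol
n(Zn) = (1/1) × 0.03147 = 0.03147 mol
m(Zn) = 0.03147 × 65.38 = 2.058 g
%Zn = 2.058 / 6.64 × 100 = 30.99%

31.0 %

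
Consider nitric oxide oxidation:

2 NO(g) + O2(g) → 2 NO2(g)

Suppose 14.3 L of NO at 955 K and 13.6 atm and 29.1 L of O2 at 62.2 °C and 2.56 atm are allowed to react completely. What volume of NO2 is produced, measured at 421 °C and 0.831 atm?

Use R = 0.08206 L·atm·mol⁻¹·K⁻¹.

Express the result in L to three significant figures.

n(NO) = PV/RT = (13.6 × 14.3) / (0.08206 × 955) = 2.482 mol
n(O2) = PV/RT = (2.56 × 29.1) / (0.08206 × 335.35) = 2.707 mol
For 2.482 mol NO, stoichiometry requires (1/2) × 2.482 = 1.241 mol O2; 2.707 mol is available, so NO is limiting.
n(NO2) = (2/2) × 2.482 = 2.482 mol
V(NO2) = nRT/P = 2.482 × 0.08206 × 694.15 / 0.831 = 170.1 L

170 L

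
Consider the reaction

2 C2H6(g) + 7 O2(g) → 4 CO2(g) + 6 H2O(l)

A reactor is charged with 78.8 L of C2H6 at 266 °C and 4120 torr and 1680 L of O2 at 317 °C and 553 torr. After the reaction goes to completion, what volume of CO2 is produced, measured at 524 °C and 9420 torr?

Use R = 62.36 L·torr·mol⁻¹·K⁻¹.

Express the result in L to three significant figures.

n(C2H6) = PV/RT = (4120 × 78.8) / (62.36 × 539.15) = 9.656 mol
n(O2) = PV/RT = (553 × 1680) / (62.36 × 590.15) = 25.24 mol
For 9.656 mol C2H6, stoichiometry requires (7/2) × 9.656 = 33.80 mol O2; 25.24 mol is available, so O2 is limiting.
n(CO2) = (4/7) × 25.24 = 14.42 mol
V(CO2) = nRT/P = 14.42 × 62.36 × 797.15 / 9420 = 76.10 L

76.1 L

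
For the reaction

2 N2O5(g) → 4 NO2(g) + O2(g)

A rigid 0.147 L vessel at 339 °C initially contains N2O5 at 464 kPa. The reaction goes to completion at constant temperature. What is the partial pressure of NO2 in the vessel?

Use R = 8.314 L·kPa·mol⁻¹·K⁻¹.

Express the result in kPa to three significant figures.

928 kPa

n(N2O5)₀ = PV/RT = (464 × 0.147) / (8.314 × 612.15) = 0.01340 mol
n(NO2) = (4/2) × 0.01340 = 0.02680 mol
P(NO2) = nRT/V = 0.02680 × 8.314 × 612.15 / 0.147 = 927.9 kPa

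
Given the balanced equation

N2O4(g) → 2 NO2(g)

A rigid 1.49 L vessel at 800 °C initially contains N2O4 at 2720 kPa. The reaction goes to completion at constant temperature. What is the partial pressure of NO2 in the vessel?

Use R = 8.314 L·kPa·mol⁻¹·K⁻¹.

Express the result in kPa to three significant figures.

5440 kPa

n(N2O4)₀ = PV/RT = (2720 × 1.49) / (8.314 × 1073.15) = 0.4542 mol
n(NO2) = (2/1) × 0.4542 = 0.9084 mol
P(NO2) = nRT/V = 0.9084 × 8.314 × 1073.15 / 1.49 = 5440 kPa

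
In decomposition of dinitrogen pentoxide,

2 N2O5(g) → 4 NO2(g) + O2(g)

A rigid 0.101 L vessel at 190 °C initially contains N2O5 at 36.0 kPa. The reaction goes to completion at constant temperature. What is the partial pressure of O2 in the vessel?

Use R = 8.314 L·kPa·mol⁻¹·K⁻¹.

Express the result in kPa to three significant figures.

18.0 kPa

n(N2O5)₀ = PV/RT = (36.0 × 0.101) / (8.314 × 463.15) = 0.0009443 mol
n(O2) = (1/2) × 0.0009443 = 0.0004722 mol
P(O2) = nRT/V = 0.0004722 × 8.314 × 463.15 / 0.101 = 18.00 kPa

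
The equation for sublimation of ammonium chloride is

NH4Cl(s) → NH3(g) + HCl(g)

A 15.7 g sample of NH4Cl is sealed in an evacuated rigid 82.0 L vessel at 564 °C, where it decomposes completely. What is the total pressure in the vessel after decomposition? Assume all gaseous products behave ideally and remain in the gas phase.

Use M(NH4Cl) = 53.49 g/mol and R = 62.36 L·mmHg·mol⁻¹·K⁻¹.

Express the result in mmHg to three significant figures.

374 mmHg

n(NH4Cl) = 15.7 / 53.49 = 0.2935 mol
n(gas produced) = (2/1) × 0.2935 = 0.5870 mol
P = nRT/V = 0.5870 × 62.36 × 837.15 / 82.0 = 373.7 mmHg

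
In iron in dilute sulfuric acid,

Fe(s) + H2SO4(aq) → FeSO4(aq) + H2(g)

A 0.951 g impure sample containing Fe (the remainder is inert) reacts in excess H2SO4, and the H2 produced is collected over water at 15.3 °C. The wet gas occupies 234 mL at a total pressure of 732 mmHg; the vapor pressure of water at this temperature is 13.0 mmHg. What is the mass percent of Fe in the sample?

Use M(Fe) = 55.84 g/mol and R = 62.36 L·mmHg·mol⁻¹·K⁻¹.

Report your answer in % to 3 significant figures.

54.9 %

P(H2) = 732 − 13.0 = 719.0 mmHg
n(H2) = PV/RT = (719.0 × 0.2340) / (62.36 × 288.45) = 0.009353 mol
n(Fe) = (1/1) × 0.009353 = 0.009353 mol
m(Fe) = 0.009353 × 55.84 = 0.5223 g
%Fe = 0.5223 / 0.951 × 100 = 54.92%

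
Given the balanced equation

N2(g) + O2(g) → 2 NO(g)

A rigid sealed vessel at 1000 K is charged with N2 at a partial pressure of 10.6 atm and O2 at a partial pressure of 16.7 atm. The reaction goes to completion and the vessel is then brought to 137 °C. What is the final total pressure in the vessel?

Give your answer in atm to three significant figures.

Because the vessel is rigid and T is held at 1000 K, work the stoichiometry in partial pressures (P_i = n_iRT/V).
P(O2) required for 10.6 atm of N2 = (1/1) × 10.6 = 10.60 atm; available 16.7 atm, so N2 is limiting.
P(O2) remaining = 16.7 − (1/1) × 10.6 = 6.100 atm
P(gaseous products) = (2)/1 × 10.6 = 21.20 atm
P_total at 1000 K = 6.100 + 21.20 = 27.30 atm
Scaling to 137 °C: P = 27.30 × 410.15/1000 = 11.20 atm

11.2 atm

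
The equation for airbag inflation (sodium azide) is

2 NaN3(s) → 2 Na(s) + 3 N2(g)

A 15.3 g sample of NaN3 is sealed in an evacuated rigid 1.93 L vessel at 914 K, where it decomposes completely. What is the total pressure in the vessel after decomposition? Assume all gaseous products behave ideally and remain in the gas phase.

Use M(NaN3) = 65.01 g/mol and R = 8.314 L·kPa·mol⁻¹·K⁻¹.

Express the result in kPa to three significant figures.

n(NaN3) = 15.3 / 65.01 = 0.2353 mol
n(gas produced) = (3/2) × 0.2353 = 0.3529 mol
P = nRT/V = 0.3529 × 8.314 × 914 / 1.93 = 1389 kPa

1390 kPa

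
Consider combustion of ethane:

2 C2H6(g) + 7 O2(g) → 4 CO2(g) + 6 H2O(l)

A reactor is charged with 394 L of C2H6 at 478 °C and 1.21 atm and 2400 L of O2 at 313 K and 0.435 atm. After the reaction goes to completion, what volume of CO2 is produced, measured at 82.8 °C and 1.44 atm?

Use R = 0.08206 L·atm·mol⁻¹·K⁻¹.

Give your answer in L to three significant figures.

314 L

n(C2H6) = PV/RT = (1.21 × 394) / (0.08206 × 751.15) = 7.734 mol
n(O2) = PV/RT = (0.435 × 2400) / (0.08206 × 313) = 40.65 mol
For 7.734 mol C2H6, stoichiometry requires (7/2) × 7.734 = 27.07 mol O2; 40.65 mol is available, so C2H6 is limiting.
n(CO2) = (4/2) × 7.734 = 15.47 mol
V(CO2) = nRT/P = 15.47 × 0.08206 × 355.95 / 1.44 = 313.8 L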